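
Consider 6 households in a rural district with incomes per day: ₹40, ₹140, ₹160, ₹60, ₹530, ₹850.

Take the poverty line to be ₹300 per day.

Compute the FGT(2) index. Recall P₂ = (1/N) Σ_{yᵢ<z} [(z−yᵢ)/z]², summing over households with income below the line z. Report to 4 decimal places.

0.3156

Below the line: ₹40, ₹60, ₹140, ₹160 (q = 4 of N = 6).
Relative gaps: (300−40)/300 = 0.8667; (300−60)/300 = 0.8000; (300−140)/300 = 0.5333; (300−160)/300 = 0.4667.
Squared: 0.7511; 0.6400; 0.2844; 0.2178.
Sum = 1.893333; P₂ = 1.893333 / 6 = 0.3156.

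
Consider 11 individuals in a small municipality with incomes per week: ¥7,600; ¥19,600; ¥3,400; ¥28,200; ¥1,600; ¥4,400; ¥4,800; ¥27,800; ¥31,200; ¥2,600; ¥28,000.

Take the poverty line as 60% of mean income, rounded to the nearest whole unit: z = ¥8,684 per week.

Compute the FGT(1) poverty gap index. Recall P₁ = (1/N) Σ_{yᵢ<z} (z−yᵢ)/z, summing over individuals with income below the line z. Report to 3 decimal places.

0.290

Poor units: ¥1,600, ¥2,600, ¥3,400, ¥4,400, ¥4,800, ¥7,600 (q = 6 of N = 11).
Relative gaps: (8684−1600)/8684 = 0.8158; (8684−2600)/8684 = 0.7006; (8684−3400)/8684 = 0.6085; (8684−4400)/8684 = 0.4933; (8684−4800)/8684 = 0.4473; (8684−7600)/8684 = 0.1248.
Σ = 3.190235. Dividing by the full population N = 11 gives P₁ = 0.290.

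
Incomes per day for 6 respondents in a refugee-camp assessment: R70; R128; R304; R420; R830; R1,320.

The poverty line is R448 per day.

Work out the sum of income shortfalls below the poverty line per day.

R870

Poor units: R70, R128, R304, R420 (q = 4 of N = 6).
Individual gaps: 448−70 = 378; 448−128 = 320; 448−304 = 144; 448−420 = 28.
Aggregate gap = R870.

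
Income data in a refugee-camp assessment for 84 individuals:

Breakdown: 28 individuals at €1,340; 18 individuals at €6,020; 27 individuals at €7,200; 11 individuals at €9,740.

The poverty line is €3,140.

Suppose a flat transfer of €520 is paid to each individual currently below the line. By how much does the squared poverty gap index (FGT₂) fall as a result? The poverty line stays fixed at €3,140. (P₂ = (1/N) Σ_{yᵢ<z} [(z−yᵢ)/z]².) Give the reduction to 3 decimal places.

0.054

Before: below the line — 28×€1,340; squared poverty gap index (FGT₂) = 0.10954.
After the €520 transfer: below the line — 28×€1,860; squared poverty gap index (FGT₂) = 0.05539.
Reduction = 0.10954 − 0.05539 = 0.054.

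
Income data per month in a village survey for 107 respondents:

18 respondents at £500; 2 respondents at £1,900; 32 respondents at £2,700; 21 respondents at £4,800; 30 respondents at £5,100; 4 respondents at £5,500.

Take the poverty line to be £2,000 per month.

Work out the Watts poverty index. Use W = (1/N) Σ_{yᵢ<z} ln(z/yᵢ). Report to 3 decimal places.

0.234

Below the line: 18×£500, 2×£1,900 (q = 20 of N = 107).
Log gaps: ln(2000/500) = 1.3863 (×18); ln(2000/1900) = 0.0513 (×2).
W = 25.055885 / 107 = 0.234.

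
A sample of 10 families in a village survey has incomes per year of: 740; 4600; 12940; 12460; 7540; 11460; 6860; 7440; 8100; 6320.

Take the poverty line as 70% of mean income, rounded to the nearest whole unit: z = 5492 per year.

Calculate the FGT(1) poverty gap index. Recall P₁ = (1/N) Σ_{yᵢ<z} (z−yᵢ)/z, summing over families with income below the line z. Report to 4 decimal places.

0.1028

Below z: 740, 4600 (q = 2 of N = 10).
Relative gaps: (5492−740)/5492 = 0.8653; (5492−4600)/5492 = 0.1624.
Σ = 1.027677. Dividing by the full population N = 10 gives P₁ = 0.1028.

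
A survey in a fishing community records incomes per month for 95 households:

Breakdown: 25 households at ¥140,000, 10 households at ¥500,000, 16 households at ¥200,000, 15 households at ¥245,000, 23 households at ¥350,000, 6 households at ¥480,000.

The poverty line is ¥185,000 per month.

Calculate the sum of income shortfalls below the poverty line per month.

Poor units: 25×¥140,000 (q = 25 of N = 95).
Individual gaps: 25×(185000−140000) = 1125000.
Aggregate gap = ¥1,125,000.

¥1,125,000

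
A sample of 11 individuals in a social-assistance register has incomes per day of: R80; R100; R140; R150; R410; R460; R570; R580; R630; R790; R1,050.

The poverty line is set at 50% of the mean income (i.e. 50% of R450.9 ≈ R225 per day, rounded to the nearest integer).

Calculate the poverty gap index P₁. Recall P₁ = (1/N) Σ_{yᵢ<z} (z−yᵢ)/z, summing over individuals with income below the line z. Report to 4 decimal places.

Incomes under z: R80, R100, R140, R150 (q = 4 of N = 11).
Gap ratios (z−y)/z: (225−80)/225 = 0.6444; (225−100)/225 = 0.5556; (225−140)/225 = 0.3778; (225−150)/225 = 0.3333.
Σ = 1.911111. Dividing by the full population N = 11 gives P₁ = 0.1737.

0.1737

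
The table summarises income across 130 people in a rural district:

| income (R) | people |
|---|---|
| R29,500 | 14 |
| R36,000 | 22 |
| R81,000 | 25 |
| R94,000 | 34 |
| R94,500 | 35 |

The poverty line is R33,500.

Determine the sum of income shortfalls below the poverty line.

Below the line: 14×R29,500 (q = 14 of N = 130).
Individual gaps: 14×(33500−29500) = 56000.
Aggregate gap = R56,000.

R56,000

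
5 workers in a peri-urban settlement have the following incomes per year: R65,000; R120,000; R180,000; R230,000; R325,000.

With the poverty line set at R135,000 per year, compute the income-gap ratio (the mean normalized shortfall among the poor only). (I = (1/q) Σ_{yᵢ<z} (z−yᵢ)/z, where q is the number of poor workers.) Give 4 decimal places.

0.3148

Incomes under z: R65,000, R120,000 (q = 2 of N = 5).
Shortfall ratios (z−y)/z: 0.5185, 0.1111; sum = 0.629630.
The income-gap ratio divides by q (the poor only): 0.629630 / 2 = 0.3148.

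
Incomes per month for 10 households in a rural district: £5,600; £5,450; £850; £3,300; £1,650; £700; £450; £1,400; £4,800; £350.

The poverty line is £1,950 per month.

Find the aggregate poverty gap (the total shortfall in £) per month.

Incomes under z: £350, £450, £700, £850, £1,400, £1,650 (q = 6 of N = 10).
Individual gaps: 1950−350 = 1600; 1950−450 = 1500; 1950−700 = 1250; 1950−850 = 1100; 1950−1400 = 550; 1950−1650 = 300.
Aggregate gap = £6,300.

£6,300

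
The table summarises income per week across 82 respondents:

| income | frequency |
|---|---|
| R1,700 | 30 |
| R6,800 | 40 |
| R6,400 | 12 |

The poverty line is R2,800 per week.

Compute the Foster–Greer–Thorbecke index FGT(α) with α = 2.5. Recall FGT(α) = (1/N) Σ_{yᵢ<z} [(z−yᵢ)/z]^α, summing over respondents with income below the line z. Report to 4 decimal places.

0.0354

Incomes under z: 30×R1,700 (q = 30 of N = 82).
Normalized shortfalls: (2800−1700)/2800 = 0.3929 (×30).
Raised to α = 2.5: 0.09674 (×30).
Sum = 2.902070; FGT(2.5) = 2.902070 / 82 = 0.0354.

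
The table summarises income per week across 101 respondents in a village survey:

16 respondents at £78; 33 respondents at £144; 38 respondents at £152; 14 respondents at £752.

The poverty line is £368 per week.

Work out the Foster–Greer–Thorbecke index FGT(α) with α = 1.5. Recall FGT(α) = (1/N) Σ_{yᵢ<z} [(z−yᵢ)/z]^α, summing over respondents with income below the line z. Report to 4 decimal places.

0.4352

Below z: 16×£78, 33×£144, 38×£152 (q = 87 of N = 101).
Shortfall ratios: (368−78)/368 = 0.7880 (×16); (368−144)/368 = 0.6087 (×33); (368−152)/368 = 0.5870 (×38).
Raised to α = 1.5: 0.69956 (×16); 0.47490 (×33); 0.44969 (×38).
Sum = 43.952650; FGT(1.5) = 43.952650 / 101 = 0.4352.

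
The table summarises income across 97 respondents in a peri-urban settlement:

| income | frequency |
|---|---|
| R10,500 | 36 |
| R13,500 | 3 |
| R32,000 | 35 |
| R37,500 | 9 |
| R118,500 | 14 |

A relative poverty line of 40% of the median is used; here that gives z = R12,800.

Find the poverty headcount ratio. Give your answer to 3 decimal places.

36 of the 97 respondents have income below R12,800.
H = 36/97 = 0.371.

0.371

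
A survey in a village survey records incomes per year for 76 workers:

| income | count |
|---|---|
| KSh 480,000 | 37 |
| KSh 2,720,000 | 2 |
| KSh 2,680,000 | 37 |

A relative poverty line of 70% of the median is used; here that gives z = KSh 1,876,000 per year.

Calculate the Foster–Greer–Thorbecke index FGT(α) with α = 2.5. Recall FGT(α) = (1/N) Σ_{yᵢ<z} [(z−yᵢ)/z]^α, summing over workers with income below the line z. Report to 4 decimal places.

0.2326

Incomes under z: 37×KSh 480,000 (q = 37 of N = 76).
Gap ratios (z−y)/z: (1876000−480000)/1876000 = 0.7441 (×37).
Raised to α = 2.5: 0.47767 (×37).
Sum = 17.673932; FGT(2.5) = 17.673932 / 76 = 0.2326.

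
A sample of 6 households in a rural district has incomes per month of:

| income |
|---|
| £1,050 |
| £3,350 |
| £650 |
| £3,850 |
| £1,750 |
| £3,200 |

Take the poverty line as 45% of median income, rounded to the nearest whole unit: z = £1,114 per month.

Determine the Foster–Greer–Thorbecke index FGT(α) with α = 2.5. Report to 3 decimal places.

Below z: £650, £1,050 (q = 2 of N = 6).
Normalized shortfalls: (1114−650)/1114 = 0.4165; (1114−1050)/1114 = 0.0575.
Raised to α = 2.5: 0.11196; 0.00079.
Sum = 0.112756; FGT(2.5) = 0.112756 / 6 = 0.019.

0.019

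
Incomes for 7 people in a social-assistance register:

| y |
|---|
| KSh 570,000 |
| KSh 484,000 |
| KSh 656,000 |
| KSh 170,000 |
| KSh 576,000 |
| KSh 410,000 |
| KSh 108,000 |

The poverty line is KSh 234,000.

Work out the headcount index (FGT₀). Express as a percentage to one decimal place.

2 of the 7 people have income below KSh 234,000.
H = 2/7 = 28.6%.

28.6%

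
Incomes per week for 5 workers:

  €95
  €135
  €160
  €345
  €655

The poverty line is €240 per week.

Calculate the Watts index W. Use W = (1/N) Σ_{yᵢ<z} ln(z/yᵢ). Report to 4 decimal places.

0.3815

Incomes under z: €95, €135, €160 (q = 3 of N = 5).
Log gaps: ln(240/95) = 0.9268; ln(240/135) = 0.5754; ln(240/160) = 0.4055.
W = 1.907591 / 5 = 0.3815.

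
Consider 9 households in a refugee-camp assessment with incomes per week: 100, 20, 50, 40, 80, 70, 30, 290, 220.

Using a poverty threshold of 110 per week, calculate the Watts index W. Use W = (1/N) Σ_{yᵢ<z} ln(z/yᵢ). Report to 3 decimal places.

Below z: 20, 30, 40, 50, 70, 80, 100 (q = 7 of N = 9).
Log shortfalls: ln(110/20) = 1.7047; ln(110/30) = 1.2993; ln(110/40) = 1.0116; ln(110/50) = 0.7885; ln(110/70) = 0.4520; ln(110/80) = 0.3185; ln(110/100) = 0.0953.
W = 5.669838 / 9 = 0.630.

0.630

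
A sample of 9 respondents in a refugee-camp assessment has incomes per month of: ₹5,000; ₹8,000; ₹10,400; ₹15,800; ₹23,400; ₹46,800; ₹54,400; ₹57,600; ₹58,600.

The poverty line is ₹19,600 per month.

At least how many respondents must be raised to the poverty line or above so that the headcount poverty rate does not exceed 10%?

4 of the 9 respondents are poor, so H = 4/9 = 0.444.
A headcount ratio of at most 10% allows at most ⌊0.10 × 9⌋ = 0 poor respondents.
So at least 4 − 0 = 4 must be lifted.

4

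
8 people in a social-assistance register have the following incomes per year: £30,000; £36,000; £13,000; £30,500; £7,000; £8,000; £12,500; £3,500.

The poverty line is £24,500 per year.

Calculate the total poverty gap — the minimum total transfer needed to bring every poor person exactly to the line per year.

Poor units: £3,500, £7,000, £8,000, £12,500, £13,000 (q = 5 of N = 8).
Individual gaps: 24500−3500 = 21000; 24500−7000 = 17500; 24500−8000 = 16500; 24500−12500 = 12000; 24500−13000 = 11500.
Aggregate gap = £78,500.

£78,500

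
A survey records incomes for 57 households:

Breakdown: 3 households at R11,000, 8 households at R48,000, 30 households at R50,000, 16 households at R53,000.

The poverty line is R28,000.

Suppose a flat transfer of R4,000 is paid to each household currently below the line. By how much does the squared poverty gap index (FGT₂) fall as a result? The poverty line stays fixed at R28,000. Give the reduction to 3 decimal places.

0.008

Before: below the line — 3×R11,000; squared poverty gap index (FGT₂) = 0.01940.
After the R4,000 transfer: below the line — 3×R15,000; squared poverty gap index (FGT₂) = 0.01135.
Reduction = 0.01940 − 0.01135 = 0.008.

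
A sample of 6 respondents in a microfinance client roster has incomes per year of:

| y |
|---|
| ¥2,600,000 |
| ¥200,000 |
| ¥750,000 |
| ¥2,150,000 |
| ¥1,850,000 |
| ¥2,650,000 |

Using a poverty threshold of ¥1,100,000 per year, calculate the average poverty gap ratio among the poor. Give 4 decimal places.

Poor units: ¥200,000, ¥750,000 (q = 2 of N = 6).
Relative gaps: 0.8182, 0.3182; sum = 1.136364.
The income-gap ratio divides by q (the poor only): 1.136364 / 2 = 0.5682.

0.5682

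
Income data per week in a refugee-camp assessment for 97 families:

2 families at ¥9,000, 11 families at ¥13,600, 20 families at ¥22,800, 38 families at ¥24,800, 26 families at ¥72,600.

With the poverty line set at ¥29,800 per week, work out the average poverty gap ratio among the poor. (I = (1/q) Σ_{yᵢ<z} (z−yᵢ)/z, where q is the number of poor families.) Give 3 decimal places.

Below the line: 2×¥9,000, 11×¥13,600, 20×¥22,800, 38×¥24,800 (q = 71 of N = 97).
Shortfall ratios (z−y)/z: 0.6980 (×2), 0.5436 (×11), 0.2349 (×20), 0.1678 (×38); sum = 18.449664.
The income-gap ratio divides by q (the poor only): 18.449664 / 71 = 0.260.

0.260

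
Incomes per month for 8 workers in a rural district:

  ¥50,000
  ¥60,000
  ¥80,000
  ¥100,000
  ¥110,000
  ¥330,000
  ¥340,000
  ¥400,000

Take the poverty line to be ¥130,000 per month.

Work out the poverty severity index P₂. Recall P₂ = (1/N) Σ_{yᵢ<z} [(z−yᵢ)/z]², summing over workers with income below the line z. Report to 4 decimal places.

Below z: ¥50,000, ¥60,000, ¥80,000, ¥100,000, ¥110,000 (q = 5 of N = 8).
Relative gaps: (130000−50000)/130000 = 0.6154; (130000−60000)/130000 = 0.5385; (130000−80000)/130000 = 0.3846; (130000−100000)/130000 = 0.2308; (130000−110000)/130000 = 0.1538.
Squared: 0.3787; 0.2899; 0.1479; 0.0533; 0.0237.
Sum = 0.893491; P₂ = 0.893491 / 8 = 0.1117.

0.1117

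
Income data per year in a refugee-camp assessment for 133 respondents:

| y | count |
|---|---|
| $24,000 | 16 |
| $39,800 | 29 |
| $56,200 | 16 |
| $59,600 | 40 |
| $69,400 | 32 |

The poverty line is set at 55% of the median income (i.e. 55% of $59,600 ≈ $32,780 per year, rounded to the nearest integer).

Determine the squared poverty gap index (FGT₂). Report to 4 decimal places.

Below the line: 16×$24,000 (q = 16 of N = 133).
Shortfall ratios: (32780−24000)/32780 = 0.2678 (×16).
Squared: 0.0717 (×16).
Sum = 1.147866; P₂ = 1.147866 / 133 = 0.0086.

0.0086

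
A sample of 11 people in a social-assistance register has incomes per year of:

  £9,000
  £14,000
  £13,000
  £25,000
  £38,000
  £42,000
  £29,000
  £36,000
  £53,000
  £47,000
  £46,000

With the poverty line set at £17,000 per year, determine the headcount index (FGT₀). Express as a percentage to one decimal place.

27.3%

3 of the 11 people have income below £17,000.
H = 3/11 = 27.3%.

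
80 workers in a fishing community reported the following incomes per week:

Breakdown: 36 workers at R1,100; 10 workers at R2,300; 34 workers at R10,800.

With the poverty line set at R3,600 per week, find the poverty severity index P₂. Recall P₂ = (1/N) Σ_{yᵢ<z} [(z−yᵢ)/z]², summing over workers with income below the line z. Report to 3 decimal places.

0.233

Incomes under z: 36×R1,100, 10×R2,300 (q = 46 of N = 80).
Normalized shortfalls: (3600−1100)/3600 = 0.6944 (×36); (3600−2300)/3600 = 0.3611 (×10).
Squared: 0.4823 (×36); 0.1304 (×10).
Sum = 18.665123; P₂ = 18.665123 / 80 = 0.233.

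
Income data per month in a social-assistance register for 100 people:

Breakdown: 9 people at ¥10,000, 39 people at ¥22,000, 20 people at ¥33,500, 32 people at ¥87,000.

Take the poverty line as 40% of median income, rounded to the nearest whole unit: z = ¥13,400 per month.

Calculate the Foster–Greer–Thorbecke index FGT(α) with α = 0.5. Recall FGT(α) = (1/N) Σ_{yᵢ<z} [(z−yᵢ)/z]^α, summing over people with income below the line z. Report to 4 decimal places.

0.0453

Incomes under z: 9×¥10,000 (q = 9 of N = 100).
Gap ratios (z−y)/z: (13400−10000)/13400 = 0.2537 (×9).
Raised to α = 0.5: 0.50372 (×9).
Sum = 4.533458; FGT(0.5) = 4.533458 / 100 = 0.0453.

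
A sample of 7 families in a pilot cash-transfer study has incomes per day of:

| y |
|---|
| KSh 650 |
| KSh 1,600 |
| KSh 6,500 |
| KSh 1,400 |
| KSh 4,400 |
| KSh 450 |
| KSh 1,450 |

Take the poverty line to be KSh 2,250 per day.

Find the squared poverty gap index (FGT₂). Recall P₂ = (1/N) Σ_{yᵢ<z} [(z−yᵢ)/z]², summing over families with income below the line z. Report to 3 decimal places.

0.214

Below the line: KSh 450, KSh 650, KSh 1,400, KSh 1,450, KSh 1,600 (q = 5 of N = 7).
Relative gaps: (2250−450)/2250 = 0.8000; (2250−650)/2250 = 0.7111; (2250−1400)/2250 = 0.3778; (2250−1450)/2250 = 0.3556; (2250−1600)/2250 = 0.2889.
Squared: 0.6400; 0.5057; 0.1427; 0.1264; 0.0835.
Sum = 1.498272; P₂ = 1.498272 / 7 = 0.214.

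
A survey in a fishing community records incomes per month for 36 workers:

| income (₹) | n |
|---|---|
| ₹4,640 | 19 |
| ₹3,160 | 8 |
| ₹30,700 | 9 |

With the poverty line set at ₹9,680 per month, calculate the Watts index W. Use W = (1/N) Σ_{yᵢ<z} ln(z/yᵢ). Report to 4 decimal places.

0.6369

Below z: 8×₹3,160, 19×₹4,640 (q = 27 of N = 36).
Log shortfalls: ln(9680/3160) = 1.1195 (×8); ln(9680/4640) = 0.7353 (×19).
W = 22.927522 / 36 = 0.6369.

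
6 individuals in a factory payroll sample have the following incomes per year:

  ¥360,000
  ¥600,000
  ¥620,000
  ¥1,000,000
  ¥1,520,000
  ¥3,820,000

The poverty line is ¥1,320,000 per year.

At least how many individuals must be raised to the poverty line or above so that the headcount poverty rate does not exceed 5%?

Currently q = 4 of N = 6 are below the line (H = 0.667).
A headcount ratio of at most 5% allows at most ⌊0.05 × 6⌋ = 0 poor individuals.
So at least 4 − 0 = 4 must be lifted.

4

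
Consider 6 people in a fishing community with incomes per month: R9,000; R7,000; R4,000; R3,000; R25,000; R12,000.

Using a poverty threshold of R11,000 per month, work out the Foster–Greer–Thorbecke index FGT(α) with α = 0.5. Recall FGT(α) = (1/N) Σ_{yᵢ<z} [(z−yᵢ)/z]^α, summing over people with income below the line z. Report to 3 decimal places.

Incomes under z: R3,000, R4,000, R7,000, R9,000 (q = 4 of N = 6).
Relative gaps: (11000−3000)/11000 = 0.7273; (11000−4000)/11000 = 0.6364; (11000−7000)/11000 = 0.3636; (11000−9000)/11000 = 0.1818.
Raised to α = 0.5: 0.85280; 0.79772; 0.60302; 0.42640.
Sum = 2.679951; FGT(0.5) = 2.679951 / 6 = 0.447.

0.447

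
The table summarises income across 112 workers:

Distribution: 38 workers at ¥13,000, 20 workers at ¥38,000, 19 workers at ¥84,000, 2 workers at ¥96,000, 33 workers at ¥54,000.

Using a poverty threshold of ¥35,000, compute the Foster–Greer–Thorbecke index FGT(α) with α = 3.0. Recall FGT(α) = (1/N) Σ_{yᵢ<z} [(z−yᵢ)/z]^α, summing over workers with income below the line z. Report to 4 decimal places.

Incomes under z: 38×¥13,000 (q = 38 of N = 112).
Normalized shortfalls: (35000−13000)/35000 = 0.6286 (×38).
Raised to α = 3.0: 0.24835 (×38).
Sum = 9.437294; FGT(3.0) = 9.437294 / 112 = 0.0843.

0.0843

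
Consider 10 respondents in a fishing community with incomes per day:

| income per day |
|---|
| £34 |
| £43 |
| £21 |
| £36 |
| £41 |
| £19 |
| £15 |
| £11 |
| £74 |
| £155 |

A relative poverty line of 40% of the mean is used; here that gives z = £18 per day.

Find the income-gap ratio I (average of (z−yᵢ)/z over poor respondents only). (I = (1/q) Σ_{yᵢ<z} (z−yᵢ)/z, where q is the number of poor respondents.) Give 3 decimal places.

Poor units: £11, £15 (q = 2 of N = 10).
Relative gaps: 0.3889, 0.1667; sum = 0.555556.
The income-gap ratio divides by q (the poor only): 0.555556 / 2 = 0.278.

0.278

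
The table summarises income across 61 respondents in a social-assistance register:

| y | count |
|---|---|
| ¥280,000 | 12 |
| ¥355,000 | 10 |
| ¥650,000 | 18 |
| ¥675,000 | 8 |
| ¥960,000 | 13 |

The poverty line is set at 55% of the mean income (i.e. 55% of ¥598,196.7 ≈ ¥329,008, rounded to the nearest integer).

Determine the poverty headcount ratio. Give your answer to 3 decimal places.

12 of the 61 respondents have income below ¥329,008.
H = 12/61 = 0.197.

0.197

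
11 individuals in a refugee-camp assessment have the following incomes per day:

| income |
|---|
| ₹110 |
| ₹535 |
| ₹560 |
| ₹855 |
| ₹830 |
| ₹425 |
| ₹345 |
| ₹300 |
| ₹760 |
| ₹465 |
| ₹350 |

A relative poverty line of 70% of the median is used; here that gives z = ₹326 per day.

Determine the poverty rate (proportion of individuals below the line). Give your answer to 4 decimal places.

0.1818

2 of the 11 individuals have income below ₹326.
H = 2/11 = 0.1818.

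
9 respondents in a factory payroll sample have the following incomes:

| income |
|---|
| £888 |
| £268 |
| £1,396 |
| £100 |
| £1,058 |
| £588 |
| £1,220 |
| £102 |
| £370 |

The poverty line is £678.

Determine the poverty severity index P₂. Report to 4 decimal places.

0.2265

Below the line: £100, £102, £268, £370, £588 (q = 5 of N = 9).
Gap ratios (z−y)/z: (678−100)/678 = 0.8525; (678−102)/678 = 0.8496; (678−268)/678 = 0.6047; (678−370)/678 = 0.4543; (678−588)/678 = 0.1327.
Squared: 0.7268; 0.7217; 0.3657; 0.2064; 0.0176.
Sum = 2.038191; P₂ = 2.038191 / 9 = 0.2265.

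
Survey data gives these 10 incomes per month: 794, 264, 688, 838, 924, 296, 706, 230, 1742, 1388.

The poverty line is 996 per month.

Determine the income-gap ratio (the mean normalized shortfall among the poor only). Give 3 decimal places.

0.405

Below z: 230, 264, 296, 688, 706, 794, 838, 924 (q = 8 of N = 10).
Relative gaps: 0.7691, 0.7349, 0.7028, 0.3092, 0.2912, 0.2028, 0.1586, 0.0723; sum = 3.240964.
I averages over the q = 8 poor units only: 3.240964 / 8 = 0.405.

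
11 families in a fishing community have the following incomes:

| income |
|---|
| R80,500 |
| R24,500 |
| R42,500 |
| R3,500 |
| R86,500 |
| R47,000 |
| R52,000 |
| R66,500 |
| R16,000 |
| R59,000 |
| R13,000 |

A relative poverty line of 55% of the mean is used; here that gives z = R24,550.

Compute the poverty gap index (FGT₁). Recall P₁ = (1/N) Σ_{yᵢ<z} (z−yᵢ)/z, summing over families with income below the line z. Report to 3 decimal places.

0.153

Below the line: R3,500, R13,000, R16,000, R24,500 (q = 4 of N = 11).
Relative gaps: (24550−3500)/24550 = 0.8574; (24550−13000)/24550 = 0.4705; (24550−16000)/24550 = 0.3483; (24550−24500)/24550 = 0.0020.
Sum of shortfalls = 1.678208; P₁ averages over all N: 1.678208 / 11 = 0.153.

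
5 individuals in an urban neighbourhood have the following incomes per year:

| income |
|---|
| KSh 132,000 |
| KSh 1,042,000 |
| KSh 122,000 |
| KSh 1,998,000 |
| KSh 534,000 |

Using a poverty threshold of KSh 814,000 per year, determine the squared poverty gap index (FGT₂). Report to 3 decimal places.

0.309

Below z: KSh 122,000, KSh 132,000, KSh 534,000 (q = 3 of N = 5).
Shortfall ratios: (814000−122000)/814000 = 0.8501; (814000−132000)/814000 = 0.8378; (814000−534000)/814000 = 0.3440.
Squared: 0.7227; 0.7020; 0.1183.
Sum = 1.543004; P₂ = 1.543004 / 5 = 0.309.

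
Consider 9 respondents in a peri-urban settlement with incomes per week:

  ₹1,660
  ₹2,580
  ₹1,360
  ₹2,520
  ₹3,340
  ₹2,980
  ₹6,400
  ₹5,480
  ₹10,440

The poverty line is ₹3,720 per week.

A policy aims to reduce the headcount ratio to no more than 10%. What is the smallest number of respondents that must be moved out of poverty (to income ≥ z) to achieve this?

Currently q = 6 of N = 9 are below the line (H = 0.667).
A headcount ratio of at most 10% allows at most ⌊0.10 × 9⌋ = 0 poor respondents.
So at least 6 − 0 = 6 must be lifted.

6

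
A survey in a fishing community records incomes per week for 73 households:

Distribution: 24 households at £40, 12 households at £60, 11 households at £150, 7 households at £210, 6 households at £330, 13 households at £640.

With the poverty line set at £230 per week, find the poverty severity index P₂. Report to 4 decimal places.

0.3331

Poor units: 24×£40, 12×£60, 11×£150, 7×£210 (q = 54 of N = 73).
Shortfall ratios: (230−40)/230 = 0.8261 (×24); (230−60)/230 = 0.7391 (×12); (230−150)/230 = 0.3478 (×11); (230−210)/230 = 0.0870 (×7).
Squared: 0.6824 (×24); 0.5463 (×12); 0.1210 (×11); 0.0076 (×7).
Sum = 24.317580; P₂ = 24.317580 / 73 = 0.3331.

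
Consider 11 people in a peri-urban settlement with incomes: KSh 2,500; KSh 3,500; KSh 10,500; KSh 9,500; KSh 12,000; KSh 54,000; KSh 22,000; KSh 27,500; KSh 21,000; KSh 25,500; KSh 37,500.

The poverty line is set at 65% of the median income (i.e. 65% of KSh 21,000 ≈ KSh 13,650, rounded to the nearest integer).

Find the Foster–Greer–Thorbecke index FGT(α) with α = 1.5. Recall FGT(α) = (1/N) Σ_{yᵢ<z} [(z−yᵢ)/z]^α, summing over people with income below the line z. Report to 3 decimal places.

Incomes under z: KSh 2,500, KSh 3,500, KSh 9,500, KSh 10,500, KSh 12,000 (q = 5 of N = 11).
Relative gaps: (13650−2500)/13650 = 0.8168; (13650−3500)/13650 = 0.7436; (13650−9500)/13650 = 0.3040; (13650−10500)/13650 = 0.2308; (13650−12000)/13650 = 0.1209.
Raised to α = 1.5: 0.73827; 0.64121; 0.16764; 0.11086; 0.04203.
Sum = 1.700000; FGT(1.5) = 1.700000 / 11 = 0.155.

0.155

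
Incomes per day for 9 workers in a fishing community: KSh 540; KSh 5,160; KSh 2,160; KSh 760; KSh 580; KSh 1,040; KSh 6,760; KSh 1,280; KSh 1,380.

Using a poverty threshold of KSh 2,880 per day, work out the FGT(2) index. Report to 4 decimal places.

0.3212

Poor units: KSh 540, KSh 580, KSh 760, KSh 1,040, KSh 1,280, KSh 1,380, KSh 2,160 (q = 7 of N = 9).
Normalized shortfalls: (2880−540)/2880 = 0.8125; (2880−580)/2880 = 0.7986; (2880−760)/2880 = 0.7361; (2880−1040)/2880 = 0.6389; (2880−1280)/2880 = 0.5556; (2880−1380)/2880 = 0.5208; (2880−2160)/2880 = 0.2500.
Squared: 0.6602; 0.6378; 0.5419; 0.4082; 0.3086; 0.2713; 0.0625.
Sum = 2.890384; P₂ = 2.890384 / 9 = 0.3212.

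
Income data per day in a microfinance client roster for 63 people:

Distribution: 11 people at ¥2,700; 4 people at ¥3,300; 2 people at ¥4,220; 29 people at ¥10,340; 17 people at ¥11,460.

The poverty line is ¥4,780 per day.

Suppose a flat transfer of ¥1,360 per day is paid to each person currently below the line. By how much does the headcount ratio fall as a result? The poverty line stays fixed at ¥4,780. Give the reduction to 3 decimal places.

Before: below the line — 11×¥2,700, 4×¥3,300, 2×¥4,220; headcount ratio = 0.26984.
After the ¥1,360 transfer: below the line — 11×¥4,060, 4×¥4,660; headcount ratio = 0.23810.
Reduction = 0.26984 − 0.23810 = 0.032.

0.032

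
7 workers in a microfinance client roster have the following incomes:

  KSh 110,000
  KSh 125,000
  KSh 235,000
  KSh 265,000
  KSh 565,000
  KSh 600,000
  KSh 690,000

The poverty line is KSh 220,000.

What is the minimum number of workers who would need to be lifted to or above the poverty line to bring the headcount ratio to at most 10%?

Currently q = 2 of N = 7 are below the line (H = 0.286).
A headcount ratio of at most 10% allows at most ⌊0.10 × 7⌋ = 0 poor workers.
So at least 2 − 0 = 2 must be lifted.

2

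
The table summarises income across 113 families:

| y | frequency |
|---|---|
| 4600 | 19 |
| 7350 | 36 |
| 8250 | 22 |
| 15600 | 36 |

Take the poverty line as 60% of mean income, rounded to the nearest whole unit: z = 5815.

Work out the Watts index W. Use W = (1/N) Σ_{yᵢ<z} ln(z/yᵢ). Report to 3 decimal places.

0.039

Incomes under z: 19×4600 (q = 19 of N = 113).
ln(z/y) terms: ln(5815/4600) = 0.2344 (×19).
W = 4.453305 / 113 = 0.039.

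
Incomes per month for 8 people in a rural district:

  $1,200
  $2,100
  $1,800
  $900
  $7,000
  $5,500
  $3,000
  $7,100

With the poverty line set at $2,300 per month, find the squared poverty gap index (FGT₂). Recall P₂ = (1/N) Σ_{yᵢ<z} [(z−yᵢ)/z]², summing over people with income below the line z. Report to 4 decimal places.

Below z: $900, $1,200, $1,800, $2,100 (q = 4 of N = 8).
Relative gaps: (2300−900)/2300 = 0.6087; (2300−1200)/2300 = 0.4783; (2300−1800)/2300 = 0.2174; (2300−2100)/2300 = 0.0870.
Squared: 0.3705; 0.2287; 0.0473; 0.0076.
Sum = 0.654064; P₂ = 0.654064 / 8 = 0.0818.

0.0818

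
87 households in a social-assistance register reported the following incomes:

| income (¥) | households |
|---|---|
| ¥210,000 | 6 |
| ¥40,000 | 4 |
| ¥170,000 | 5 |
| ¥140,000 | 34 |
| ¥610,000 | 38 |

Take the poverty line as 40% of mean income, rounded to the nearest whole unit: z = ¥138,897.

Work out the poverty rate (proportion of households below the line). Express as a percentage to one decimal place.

4.6%

4 of the 87 households have income below ¥138,897.
H = 4/87 = 4.6%.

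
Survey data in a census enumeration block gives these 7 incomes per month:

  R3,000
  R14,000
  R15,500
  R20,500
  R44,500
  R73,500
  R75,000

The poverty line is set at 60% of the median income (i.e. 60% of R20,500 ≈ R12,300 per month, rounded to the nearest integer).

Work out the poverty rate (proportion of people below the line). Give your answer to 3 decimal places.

1 of the 7 people have income below R12,300.
H = 1/7 = 0.143.

0.143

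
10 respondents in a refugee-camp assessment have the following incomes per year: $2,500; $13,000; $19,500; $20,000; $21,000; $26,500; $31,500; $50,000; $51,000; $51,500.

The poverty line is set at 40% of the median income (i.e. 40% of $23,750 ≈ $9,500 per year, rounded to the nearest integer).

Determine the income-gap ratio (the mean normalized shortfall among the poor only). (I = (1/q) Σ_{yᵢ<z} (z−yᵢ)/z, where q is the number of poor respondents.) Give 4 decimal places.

Poor units: $2,500 (q = 1 of N = 10).
Shortfall ratios (z−y)/z: 0.7368; sum = 0.736842.
I averages over the q = 1 poor units only: 0.736842 / 1 = 0.7368.

0.7368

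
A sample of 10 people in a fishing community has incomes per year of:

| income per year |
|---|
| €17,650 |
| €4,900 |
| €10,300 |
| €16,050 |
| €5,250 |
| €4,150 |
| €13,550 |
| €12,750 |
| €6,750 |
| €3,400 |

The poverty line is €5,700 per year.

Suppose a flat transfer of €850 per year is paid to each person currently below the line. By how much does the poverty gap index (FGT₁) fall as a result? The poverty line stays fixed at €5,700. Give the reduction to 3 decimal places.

Before: below the line — €3,400, €4,150, €4,900, €5,250; poverty gap index (FGT₁) = 0.08947.
After the €850 transfer: below the line — €4,250, €5,000; poverty gap index (FGT₁) = 0.03772.
Reduction = 0.08947 − 0.03772 = 0.052.

0.052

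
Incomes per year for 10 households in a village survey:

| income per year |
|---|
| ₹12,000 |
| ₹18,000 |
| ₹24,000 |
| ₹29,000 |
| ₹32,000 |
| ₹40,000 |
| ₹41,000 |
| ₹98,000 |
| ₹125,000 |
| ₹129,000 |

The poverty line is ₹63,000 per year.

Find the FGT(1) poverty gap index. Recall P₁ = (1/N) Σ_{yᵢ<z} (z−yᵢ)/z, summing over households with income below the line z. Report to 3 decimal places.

Below the line: ₹12,000, ₹18,000, ₹24,000, ₹29,000, ₹32,000, ₹40,000, ₹41,000 (q = 7 of N = 10).
Normalized shortfalls: (63000−12000)/63000 = 0.8095; (63000−18000)/63000 = 0.7143; (63000−24000)/63000 = 0.6190; (63000−29000)/63000 = 0.5397; (63000−32000)/63000 = 0.4921; (63000−40000)/63000 = 0.3651; (63000−41000)/63000 = 0.3492.
Sum of shortfalls = 3.888889; P₁ averages over all N: 3.888889 / 10 = 0.389.

0.389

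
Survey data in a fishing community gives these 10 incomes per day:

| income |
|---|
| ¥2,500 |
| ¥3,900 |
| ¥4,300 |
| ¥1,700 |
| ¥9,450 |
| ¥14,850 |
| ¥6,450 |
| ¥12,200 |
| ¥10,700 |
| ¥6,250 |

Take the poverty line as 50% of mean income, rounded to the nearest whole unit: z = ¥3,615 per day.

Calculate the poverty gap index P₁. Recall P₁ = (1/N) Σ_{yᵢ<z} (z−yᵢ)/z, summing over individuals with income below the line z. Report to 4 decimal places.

Below the line: ¥1,700, ¥2,500 (q = 2 of N = 10).
Shortfall ratios: (3615−1700)/3615 = 0.5297; (3615−2500)/3615 = 0.3084.
Σ = 0.838174. Dividing by the full population N = 10 gives P₁ = 0.0838.

0.0838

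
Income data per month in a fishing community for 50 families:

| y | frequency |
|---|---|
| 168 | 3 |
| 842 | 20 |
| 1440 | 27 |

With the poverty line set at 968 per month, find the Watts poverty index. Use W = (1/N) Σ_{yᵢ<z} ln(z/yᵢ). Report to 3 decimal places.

Below z: 3×168, 20×842 (q = 23 of N = 50).
Log shortfalls: ln(968/168) = 1.7513 (×3); ln(968/842) = 0.1395 (×20).
W = 8.042846 / 50 = 0.161.

0.161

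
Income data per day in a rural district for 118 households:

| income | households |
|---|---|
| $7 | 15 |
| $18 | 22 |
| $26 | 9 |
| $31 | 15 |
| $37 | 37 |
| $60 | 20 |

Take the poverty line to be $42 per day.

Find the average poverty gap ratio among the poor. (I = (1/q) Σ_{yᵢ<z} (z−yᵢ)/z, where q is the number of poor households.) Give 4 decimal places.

0.3759

Poor units: 15×$7, 22×$18, 9×$26, 15×$31, 37×$37 (q = 98 of N = 118).
Relative gaps: 0.8333 (×15), 0.5714 (×22), 0.3810 (×9), 0.2619 (×15), 0.1190 (×37); sum = 36.833333.
I averages over the q = 98 poor units only: 36.833333 / 98 = 0.3759.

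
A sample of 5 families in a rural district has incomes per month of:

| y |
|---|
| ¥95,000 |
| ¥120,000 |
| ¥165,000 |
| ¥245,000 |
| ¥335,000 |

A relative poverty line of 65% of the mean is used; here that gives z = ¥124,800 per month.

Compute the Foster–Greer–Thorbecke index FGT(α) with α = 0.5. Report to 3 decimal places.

0.137

Below z: ¥95,000, ¥120,000 (q = 2 of N = 5).
Normalized shortfalls: (124800−95000)/124800 = 0.2388; (124800−120000)/124800 = 0.0385.
Raised to α = 0.5: 0.48865; 0.19612.
Sum = 0.684769; FGT(0.5) = 0.684769 / 5 = 0.137.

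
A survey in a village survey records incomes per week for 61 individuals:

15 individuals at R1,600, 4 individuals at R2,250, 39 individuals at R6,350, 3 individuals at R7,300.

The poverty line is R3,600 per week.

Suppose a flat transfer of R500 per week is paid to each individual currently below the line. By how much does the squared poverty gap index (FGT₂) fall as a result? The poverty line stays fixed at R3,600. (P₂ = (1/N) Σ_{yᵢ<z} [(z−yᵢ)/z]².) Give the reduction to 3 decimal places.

0.039

Before: below the line — 15×R1,600, 4×R2,250; squared poverty gap index (FGT₂) = 0.08512.
After the R500 transfer: below the line — 15×R2,100, 4×R2,750; squared poverty gap index (FGT₂) = 0.04635.
Reduction = 0.08512 − 0.04635 = 0.039.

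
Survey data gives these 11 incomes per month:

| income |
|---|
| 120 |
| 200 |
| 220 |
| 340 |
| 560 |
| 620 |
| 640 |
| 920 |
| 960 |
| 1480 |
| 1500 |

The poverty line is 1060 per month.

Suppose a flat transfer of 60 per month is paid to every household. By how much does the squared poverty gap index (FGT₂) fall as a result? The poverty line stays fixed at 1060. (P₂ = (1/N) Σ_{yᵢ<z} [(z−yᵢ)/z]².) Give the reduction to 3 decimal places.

0.046

Before: below the line — 120, 200, 220, 340, 560, 620, 640, 920, 960; squared poverty gap index (FGT₂) = 0.28292.
After the 60 transfer: below the line — 180, 260, 280, 400, 620, 680, 700, 980, 1020; squared poverty gap index (FGT₂) = 0.23739.
Reduction = 0.28292 − 0.23739 = 0.046.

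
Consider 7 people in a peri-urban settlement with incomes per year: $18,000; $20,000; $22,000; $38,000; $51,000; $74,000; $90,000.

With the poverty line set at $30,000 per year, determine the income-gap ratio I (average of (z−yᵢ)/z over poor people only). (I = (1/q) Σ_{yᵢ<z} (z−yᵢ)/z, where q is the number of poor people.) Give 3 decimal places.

0.333

Below z: $18,000, $20,000, $22,000 (q = 3 of N = 7).
Shortfall ratios (z−y)/z: 0.4000, 0.3333, 0.2667; sum = 1.000000.
I averages over the q = 3 poor units only: 1.000000 / 3 = 0.333.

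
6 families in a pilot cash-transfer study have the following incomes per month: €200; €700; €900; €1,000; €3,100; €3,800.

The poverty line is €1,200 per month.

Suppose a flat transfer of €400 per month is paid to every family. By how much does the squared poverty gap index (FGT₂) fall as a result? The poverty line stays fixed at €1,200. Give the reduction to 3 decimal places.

Before: below the line — €200, €700, €900, €1,000; squared poverty gap index (FGT₂) = 0.15972.
After the €400 transfer: below the line — €600, €1,100; squared poverty gap index (FGT₂) = 0.04282.
Reduction = 0.15972 − 0.04282 = 0.117.

0.117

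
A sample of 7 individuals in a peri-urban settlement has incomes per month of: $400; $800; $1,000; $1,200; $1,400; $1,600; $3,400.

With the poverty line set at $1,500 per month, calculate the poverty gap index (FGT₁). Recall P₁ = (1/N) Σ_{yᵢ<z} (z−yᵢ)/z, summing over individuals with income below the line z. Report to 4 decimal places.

Below z: $400, $800, $1,000, $1,200, $1,400 (q = 5 of N = 7).
Normalized shortfalls: (1500−400)/1500 = 0.7333; (1500−800)/1500 = 0.4667; (1500−1000)/1500 = 0.3333; (1500−1200)/1500 = 0.2000; (1500−1400)/1500 = 0.0667.
Sum of shortfalls = 1.800000; P₁ averages over all N: 1.800000 / 7 = 0.2571.

0.2571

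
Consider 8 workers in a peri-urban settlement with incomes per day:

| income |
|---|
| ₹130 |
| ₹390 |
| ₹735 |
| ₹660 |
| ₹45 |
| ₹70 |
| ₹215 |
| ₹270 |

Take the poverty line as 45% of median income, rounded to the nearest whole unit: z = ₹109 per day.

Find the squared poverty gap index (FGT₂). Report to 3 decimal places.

Poor units: ₹45, ₹70 (q = 2 of N = 8).
Relative gaps: (109−45)/109 = 0.5872; (109−70)/109 = 0.3578.
Squared: 0.3448; 0.1280.
Sum = 0.472772; P₂ = 0.472772 / 8 = 0.059.

0.059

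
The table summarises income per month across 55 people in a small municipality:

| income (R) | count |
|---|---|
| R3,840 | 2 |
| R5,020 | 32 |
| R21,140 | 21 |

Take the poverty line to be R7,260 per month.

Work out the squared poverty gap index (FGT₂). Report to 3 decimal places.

0.063

Below the line: 2×R3,840, 32×R5,020 (q = 34 of N = 55).
Shortfall ratios: (7260−3840)/7260 = 0.4711 (×2); (7260−5020)/7260 = 0.3085 (×32).
Squared: 0.2219 (×2); 0.0952 (×32).
Sum = 3.490123; P₂ = 3.490123 / 55 = 0.063.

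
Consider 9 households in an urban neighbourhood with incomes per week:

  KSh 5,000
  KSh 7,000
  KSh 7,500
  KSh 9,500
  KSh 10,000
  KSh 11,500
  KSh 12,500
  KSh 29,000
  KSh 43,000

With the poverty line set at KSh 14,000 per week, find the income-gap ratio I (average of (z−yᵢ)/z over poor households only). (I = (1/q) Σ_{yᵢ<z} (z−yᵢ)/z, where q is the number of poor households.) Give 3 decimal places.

0.357

Poor units: KSh 5,000, KSh 7,000, KSh 7,500, KSh 9,500, KSh 10,000, KSh 11,500, KSh 12,500 (q = 7 of N = 9).
Shortfall ratios (z−y)/z: 0.6429, 0.5000, 0.4643, 0.3214, 0.2857, 0.1786, 0.1071; sum = 2.500000.
The income-gap ratio divides by q (the poor only): 2.500000 / 7 = 0.357.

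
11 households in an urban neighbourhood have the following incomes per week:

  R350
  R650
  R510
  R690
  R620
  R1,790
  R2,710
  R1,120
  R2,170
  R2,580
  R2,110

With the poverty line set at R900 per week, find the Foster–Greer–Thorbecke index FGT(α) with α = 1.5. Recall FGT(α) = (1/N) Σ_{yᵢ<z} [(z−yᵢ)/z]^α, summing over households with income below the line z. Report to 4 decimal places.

Poor units: R350, R510, R620, R650, R690 (q = 5 of N = 11).
Relative gaps: (900−350)/900 = 0.6111; (900−510)/900 = 0.4333; (900−620)/900 = 0.3111; (900−650)/900 = 0.2778; (900−690)/900 = 0.2333.
Raised to α = 1.5: 0.47773; 0.28525; 0.17353; 0.14640; 0.11271.
Sum = 1.195624; FGT(1.5) = 1.195624 / 11 = 0.1087.

0.1087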